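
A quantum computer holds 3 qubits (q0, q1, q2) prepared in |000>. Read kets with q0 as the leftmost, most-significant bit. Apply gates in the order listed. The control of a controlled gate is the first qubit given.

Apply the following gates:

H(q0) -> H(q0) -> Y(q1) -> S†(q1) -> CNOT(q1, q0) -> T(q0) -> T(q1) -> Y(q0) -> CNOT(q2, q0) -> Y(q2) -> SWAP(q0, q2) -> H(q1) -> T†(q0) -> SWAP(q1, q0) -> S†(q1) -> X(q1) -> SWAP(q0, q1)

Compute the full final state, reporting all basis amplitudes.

After the circuit, the state carries amplitude -sqrt(2)*exp(3*I*pi/4)/2 on |000>, sqrt(2)*exp(3*I*pi/4)/2 on |010>, and 0 on every other basis state.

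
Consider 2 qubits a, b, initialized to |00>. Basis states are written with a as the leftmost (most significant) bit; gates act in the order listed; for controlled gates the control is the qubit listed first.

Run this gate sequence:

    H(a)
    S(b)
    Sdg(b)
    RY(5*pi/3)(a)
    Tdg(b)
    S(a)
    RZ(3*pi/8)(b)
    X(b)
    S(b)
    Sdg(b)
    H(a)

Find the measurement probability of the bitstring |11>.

A full measurement returns |11> with probability 1/2.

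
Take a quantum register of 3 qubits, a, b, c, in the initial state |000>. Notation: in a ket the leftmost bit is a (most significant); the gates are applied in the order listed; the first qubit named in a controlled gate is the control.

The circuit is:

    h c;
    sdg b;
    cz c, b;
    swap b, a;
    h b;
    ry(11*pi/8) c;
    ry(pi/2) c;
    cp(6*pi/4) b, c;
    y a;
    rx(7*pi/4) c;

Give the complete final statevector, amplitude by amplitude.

After the circuit, the state carries amplitude 0 on |000>, 0 on |001>, 0 on |010>, 0 on |011>, -sqrt(2)*sqrt(1/2 - sqrt(2)/4)*cos(5*pi/16)/2 + sqrt(2)*I*sqrt(sqrt(2)/4 + 1/2)*sin(5*pi/16)/2 on |100>, -sqrt(2)*sqrt(1/2 - sqrt(2)/4)*sin(5*pi/16)/2 + sqrt(2)*I*sqrt(sqrt(2)/4 + 1/2)*cos(5*pi/16)/2 on |101>, sqrt(2)*I*sqrt(1/2 - sqrt(2)/4)*cos(5*pi/16)/2 + sqrt(2)*I*sqrt(sqrt(2)/4 + 1/2)*sin(5*pi/16)/2 on |110>, -sqrt(2)*sqrt(1/2 - sqrt(2)/4)*sin(5*pi/16)/2 + sqrt(2)*sqrt(sqrt(2)/4 + 1/2)*cos(5*pi/16)/2 on |111>.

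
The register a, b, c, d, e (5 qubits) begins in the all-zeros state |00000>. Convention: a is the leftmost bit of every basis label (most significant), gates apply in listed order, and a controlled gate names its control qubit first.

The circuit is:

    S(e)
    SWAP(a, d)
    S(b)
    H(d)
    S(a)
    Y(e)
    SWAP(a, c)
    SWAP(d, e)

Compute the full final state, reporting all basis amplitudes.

The final amplitudes are sqrt(2)*I/2 on |00010>, sqrt(2)*I/2 on |00011>, and 0 on every other basis state.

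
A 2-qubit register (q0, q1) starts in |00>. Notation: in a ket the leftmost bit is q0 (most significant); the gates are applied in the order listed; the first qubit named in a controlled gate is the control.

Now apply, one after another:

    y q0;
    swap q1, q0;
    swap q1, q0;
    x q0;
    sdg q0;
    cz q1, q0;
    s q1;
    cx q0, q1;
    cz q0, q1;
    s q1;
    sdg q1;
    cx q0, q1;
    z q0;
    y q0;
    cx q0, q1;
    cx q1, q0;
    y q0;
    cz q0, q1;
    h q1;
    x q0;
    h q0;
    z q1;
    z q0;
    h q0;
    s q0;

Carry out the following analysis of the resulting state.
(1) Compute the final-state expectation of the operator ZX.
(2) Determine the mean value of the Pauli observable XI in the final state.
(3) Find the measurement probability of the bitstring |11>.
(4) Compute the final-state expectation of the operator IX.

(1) The expectation value of ZX is -1.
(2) In the final state, XI has expectation 0.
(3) A full measurement returns |11> with probability 1/2.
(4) The expectation value of IX is 1.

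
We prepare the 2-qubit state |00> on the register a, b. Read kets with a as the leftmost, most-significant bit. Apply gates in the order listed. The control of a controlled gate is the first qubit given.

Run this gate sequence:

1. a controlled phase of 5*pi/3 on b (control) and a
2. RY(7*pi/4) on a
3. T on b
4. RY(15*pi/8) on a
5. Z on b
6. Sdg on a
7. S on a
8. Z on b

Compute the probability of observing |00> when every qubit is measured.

The probability of measuring |00> is -2*sqrt(1/2 - sqrt(2)/4)*sqrt(sqrt(2)/4 + 1/2)*sin(pi/16)*cos(pi/16) - sqrt(2)*sin(pi/16)**2/4 + sin(pi/16)**2/2 + sqrt(2)*cos(pi/16)**2/4 + cos(pi/16)**2/2. Key observation: gates 5-8 undo each other exactly, leaving only the rest of the circuit to track.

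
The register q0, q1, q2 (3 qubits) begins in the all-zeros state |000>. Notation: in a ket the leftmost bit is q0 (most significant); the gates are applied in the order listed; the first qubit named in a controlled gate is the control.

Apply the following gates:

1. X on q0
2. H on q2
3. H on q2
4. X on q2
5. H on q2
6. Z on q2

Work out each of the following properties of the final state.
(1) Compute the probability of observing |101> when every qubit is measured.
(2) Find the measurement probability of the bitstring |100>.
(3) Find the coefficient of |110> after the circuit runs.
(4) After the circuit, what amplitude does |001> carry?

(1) A full measurement returns |101> with probability 1/2. Key observation: steps 3-6 multiply out to the identity, so the circuit reduces to the remaining gates.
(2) The probability of measuring |100> is 1/2.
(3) The amplitude on |110> is 0.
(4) |001> carries amplitude 0 in the final state.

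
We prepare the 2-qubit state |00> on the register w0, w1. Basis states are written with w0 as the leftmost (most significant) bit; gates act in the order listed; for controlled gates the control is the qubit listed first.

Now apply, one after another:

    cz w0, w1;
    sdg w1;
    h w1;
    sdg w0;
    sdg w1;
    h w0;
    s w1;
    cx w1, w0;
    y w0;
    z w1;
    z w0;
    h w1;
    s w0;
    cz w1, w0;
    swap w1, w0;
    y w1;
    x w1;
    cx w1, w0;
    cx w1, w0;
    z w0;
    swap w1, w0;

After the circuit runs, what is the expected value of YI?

The observable YI averages to 1.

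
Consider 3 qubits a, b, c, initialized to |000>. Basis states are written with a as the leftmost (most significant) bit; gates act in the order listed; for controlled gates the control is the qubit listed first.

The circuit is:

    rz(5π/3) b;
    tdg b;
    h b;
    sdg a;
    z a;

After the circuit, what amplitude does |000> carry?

The amplitude on |000> is -sqrt(2)*exp(I*pi/6)/2.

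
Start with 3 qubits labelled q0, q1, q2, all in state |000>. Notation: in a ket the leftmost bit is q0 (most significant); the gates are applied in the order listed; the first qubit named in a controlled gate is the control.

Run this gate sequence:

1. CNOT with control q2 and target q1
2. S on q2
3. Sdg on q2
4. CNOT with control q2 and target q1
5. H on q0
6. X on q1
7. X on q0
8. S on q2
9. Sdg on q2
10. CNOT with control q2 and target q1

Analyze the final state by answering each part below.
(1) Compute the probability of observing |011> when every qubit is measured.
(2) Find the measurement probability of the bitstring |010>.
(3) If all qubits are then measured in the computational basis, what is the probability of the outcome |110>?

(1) Outcome |011> occurs with probability 0.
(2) A full measurement returns |010> with probability 1/2.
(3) The probability of measuring |110> is 1/2.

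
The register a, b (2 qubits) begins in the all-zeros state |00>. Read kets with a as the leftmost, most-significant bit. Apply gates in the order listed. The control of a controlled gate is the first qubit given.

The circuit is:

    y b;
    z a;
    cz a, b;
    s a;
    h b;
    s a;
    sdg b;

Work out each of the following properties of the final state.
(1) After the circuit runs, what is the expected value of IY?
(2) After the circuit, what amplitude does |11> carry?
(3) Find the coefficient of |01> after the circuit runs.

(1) In the final state, IY has expectation 1.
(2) The amplitude on |11> is 0.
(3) The final state's coefficient on |01> equals -sqrt(2)/2.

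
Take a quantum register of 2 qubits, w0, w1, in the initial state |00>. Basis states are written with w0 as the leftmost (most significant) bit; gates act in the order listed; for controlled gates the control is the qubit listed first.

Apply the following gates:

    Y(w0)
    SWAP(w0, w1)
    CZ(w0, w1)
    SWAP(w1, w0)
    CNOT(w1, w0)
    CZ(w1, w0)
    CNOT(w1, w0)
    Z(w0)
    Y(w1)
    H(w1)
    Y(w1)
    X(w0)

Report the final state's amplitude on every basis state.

The final amplitudes are sqrt(2)*I/2 on |00>, sqrt(2)*I/2 on |01>, 0 on |10>, 0 on |11>.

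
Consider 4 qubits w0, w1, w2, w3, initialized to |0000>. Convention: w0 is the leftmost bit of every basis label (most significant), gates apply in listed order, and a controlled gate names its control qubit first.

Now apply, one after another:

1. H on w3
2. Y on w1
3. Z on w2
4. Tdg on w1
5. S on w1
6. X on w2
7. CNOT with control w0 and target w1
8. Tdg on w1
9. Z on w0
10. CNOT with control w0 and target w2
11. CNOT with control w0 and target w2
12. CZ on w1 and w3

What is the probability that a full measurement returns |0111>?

A full measurement returns |0111> with probability 1/2. Key observation: the block from step 10 through step 11 cancels to the identity and can be dropped.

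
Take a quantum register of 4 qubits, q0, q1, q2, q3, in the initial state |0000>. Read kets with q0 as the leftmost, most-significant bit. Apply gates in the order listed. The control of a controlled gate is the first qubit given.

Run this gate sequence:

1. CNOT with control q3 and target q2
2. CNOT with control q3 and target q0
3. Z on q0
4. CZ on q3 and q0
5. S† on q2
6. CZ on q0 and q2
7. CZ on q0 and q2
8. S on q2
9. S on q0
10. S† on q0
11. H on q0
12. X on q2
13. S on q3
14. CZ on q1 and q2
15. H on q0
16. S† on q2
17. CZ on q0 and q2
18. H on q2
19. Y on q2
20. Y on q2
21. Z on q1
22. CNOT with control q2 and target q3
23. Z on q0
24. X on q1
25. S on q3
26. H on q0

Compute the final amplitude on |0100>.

The amplitude on |0100> is -I/2. Key observation: steps 5-8 multiply out to the identity, so the circuit reduces to the remaining gates.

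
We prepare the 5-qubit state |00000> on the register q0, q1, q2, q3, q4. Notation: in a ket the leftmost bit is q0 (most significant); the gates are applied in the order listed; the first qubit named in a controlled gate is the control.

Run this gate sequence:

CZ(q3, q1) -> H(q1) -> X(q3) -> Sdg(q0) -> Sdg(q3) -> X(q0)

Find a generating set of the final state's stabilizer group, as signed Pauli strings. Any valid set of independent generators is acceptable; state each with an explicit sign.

The stabilizer group can be generated by +IXIII, -ZIIII, +IIZII, -IIIZI, +IIIIZ, among other valid generating sets.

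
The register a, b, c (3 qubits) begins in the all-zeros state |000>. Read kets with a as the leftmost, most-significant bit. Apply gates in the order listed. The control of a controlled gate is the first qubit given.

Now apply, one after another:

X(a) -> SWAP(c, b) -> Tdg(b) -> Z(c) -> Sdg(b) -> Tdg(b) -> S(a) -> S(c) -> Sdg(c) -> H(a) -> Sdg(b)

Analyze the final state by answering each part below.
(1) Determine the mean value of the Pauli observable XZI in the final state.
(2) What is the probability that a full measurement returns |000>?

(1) The expectation value of XZI is -1.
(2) The probability of measuring |000> is 1/2.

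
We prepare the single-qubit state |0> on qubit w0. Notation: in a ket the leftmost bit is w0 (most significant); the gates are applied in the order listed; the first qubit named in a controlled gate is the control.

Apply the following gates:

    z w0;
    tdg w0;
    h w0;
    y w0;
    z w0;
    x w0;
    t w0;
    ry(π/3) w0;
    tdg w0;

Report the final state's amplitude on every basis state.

After the circuit, the state carries amplitude -sqrt(6)*I/4 + sqrt(2)*exp(3*I*pi/4)/4 on |0>, -sqrt(6)*I/4 - sqrt(2)*exp(I*pi/4)/4 on |1>.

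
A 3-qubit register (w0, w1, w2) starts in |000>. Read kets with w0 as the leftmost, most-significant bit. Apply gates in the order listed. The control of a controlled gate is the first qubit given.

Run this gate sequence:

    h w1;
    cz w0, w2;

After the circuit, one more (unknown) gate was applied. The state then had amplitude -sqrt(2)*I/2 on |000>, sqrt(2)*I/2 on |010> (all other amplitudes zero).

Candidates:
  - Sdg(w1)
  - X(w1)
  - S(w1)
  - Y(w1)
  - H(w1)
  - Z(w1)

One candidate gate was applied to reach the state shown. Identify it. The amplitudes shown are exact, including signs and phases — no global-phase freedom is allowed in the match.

The unique candidate consistent with the amplitudes is Y(w1).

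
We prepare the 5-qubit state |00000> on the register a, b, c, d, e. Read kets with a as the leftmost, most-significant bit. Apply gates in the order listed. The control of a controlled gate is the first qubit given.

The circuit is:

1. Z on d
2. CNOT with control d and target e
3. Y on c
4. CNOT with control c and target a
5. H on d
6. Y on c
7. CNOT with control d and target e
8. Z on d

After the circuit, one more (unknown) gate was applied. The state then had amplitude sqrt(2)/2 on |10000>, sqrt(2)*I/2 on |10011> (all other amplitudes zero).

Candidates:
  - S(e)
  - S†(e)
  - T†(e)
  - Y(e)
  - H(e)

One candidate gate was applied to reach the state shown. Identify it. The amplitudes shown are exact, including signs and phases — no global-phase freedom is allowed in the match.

The unique candidate consistent with the amplitudes is S†(e).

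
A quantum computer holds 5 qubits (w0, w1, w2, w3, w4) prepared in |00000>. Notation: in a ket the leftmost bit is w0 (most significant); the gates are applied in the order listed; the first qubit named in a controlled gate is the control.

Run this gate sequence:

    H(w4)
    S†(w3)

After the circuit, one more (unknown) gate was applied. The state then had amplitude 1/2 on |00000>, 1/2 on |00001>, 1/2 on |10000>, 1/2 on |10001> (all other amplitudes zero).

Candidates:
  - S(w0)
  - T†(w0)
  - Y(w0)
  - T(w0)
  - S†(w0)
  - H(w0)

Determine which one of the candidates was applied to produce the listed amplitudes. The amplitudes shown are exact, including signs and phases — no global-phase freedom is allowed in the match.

It was H(w0) that produced the state shown.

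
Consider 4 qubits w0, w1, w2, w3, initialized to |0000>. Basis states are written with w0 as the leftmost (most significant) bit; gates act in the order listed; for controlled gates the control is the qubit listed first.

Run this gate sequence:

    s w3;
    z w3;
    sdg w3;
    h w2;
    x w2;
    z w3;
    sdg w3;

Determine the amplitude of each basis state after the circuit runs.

After the circuit, the state carries amplitude sqrt(2)/2 on |0000>, sqrt(2)/2 on |0010>, and 0 on every other basis state.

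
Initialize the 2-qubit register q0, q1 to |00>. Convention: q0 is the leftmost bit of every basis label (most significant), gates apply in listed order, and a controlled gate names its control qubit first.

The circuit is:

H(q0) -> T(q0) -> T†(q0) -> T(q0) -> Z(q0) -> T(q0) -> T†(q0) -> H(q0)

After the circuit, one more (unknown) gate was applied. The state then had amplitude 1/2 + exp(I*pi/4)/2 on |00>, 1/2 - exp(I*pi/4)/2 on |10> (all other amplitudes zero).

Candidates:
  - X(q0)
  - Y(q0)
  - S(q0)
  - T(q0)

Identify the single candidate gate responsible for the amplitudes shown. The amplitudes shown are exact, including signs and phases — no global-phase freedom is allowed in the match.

The applied gate was X(q0).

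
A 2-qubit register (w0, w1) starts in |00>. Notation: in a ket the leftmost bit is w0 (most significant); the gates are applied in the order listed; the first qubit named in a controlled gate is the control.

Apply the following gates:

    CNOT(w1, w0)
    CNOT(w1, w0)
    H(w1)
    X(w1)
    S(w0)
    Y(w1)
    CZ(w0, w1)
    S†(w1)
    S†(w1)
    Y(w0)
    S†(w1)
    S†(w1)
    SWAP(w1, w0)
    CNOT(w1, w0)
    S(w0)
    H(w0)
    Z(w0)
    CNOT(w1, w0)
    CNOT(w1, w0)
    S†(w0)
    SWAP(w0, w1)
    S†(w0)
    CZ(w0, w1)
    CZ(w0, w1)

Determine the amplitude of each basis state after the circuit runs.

After the circuit, the state carries amplitude 0 on |00>, 0 on |01>, 1/2 + I/2 on |10>, -1/2 - I/2 on |11>.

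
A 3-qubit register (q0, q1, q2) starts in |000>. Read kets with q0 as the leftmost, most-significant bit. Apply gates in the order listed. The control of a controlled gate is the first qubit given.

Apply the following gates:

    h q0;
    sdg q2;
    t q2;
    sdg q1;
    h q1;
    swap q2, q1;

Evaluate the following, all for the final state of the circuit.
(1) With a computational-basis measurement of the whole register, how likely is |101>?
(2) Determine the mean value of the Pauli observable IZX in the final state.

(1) Outcome |101> occurs with probability 1/4.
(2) The observable IZX averages to 1.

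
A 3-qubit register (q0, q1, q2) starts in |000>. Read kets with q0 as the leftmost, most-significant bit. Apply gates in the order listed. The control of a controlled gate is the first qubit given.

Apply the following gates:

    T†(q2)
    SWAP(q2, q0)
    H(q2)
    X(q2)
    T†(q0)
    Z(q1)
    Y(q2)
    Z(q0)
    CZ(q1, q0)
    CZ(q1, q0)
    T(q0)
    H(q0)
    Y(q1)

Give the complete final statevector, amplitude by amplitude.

The resulting statevector has amplitude 0 on |000>, 0 on |001>, 1/2 on |010>, -1/2 on |011>, 0 on |100>, 0 on |101>, 1/2 on |110>, -1/2 on |111>. Key observation: steps 9-10 multiply out to the identity, so the circuit reduces to the remaining gates.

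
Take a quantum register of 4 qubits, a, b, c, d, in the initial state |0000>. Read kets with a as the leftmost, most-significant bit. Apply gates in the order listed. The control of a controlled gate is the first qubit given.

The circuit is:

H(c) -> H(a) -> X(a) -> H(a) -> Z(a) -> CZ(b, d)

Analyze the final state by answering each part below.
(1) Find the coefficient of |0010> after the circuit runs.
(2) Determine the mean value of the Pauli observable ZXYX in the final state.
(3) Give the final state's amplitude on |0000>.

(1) The amplitude on |0010> is sqrt(2)/2. Key observation: steps 2-5 multiply out to the identity, so the circuit reduces to the remaining gates.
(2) The observable ZXYX averages to 0.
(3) |0000> carries amplitude sqrt(2)/2 in the final state.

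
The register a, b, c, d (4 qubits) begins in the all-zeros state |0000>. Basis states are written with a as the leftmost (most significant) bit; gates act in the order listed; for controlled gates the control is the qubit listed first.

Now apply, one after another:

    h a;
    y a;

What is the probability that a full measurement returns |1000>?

The probability of measuring |1000> is 1/2.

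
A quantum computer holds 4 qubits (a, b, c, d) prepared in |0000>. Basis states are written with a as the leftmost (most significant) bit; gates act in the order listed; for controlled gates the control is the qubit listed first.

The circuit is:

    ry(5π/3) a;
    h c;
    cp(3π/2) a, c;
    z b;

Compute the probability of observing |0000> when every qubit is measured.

Outcome |0000> occurs with probability 3/8.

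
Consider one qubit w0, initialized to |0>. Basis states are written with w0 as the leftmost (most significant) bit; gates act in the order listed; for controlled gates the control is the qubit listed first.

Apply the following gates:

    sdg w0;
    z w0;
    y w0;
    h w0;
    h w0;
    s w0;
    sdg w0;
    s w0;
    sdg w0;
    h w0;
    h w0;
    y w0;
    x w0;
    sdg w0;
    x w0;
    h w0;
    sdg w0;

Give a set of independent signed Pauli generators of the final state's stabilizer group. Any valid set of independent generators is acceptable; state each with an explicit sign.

The final state is stabilized by the group generated by -Y; other independent generating sets are equally valid. Key observation: steps 4-11 multiply out to the identity, so the circuit reduces to the remaining gates.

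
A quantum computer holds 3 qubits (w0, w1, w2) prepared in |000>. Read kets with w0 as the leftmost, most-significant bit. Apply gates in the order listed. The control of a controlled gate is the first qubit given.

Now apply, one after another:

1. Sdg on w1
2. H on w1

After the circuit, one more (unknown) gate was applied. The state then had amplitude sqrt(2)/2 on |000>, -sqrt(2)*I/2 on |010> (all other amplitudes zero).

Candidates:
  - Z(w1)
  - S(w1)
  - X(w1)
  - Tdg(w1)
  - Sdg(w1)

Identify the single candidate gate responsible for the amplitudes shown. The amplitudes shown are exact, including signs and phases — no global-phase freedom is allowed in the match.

The unique candidate consistent with the amplitudes is Sdg(w1).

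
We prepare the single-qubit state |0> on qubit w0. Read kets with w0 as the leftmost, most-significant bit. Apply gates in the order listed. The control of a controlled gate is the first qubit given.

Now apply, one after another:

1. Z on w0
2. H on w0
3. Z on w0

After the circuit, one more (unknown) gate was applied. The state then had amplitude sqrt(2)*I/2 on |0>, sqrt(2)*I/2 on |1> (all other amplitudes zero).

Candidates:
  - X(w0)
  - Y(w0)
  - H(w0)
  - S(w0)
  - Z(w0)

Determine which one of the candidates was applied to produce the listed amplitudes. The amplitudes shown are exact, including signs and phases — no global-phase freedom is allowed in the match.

It was Y(w0) that produced the state shown.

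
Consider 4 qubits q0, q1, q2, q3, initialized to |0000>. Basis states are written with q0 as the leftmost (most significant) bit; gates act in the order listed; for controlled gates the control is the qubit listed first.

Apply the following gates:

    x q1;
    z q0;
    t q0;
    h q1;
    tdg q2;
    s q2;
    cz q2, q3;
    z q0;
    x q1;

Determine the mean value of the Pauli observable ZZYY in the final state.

The expectation value of ZZYY is 0.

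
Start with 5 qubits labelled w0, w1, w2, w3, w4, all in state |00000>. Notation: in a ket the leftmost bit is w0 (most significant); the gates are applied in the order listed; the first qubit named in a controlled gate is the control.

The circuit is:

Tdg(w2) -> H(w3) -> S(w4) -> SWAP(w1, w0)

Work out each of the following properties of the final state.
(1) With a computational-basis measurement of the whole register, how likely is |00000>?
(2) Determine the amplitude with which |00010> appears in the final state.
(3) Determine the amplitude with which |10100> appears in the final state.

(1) Outcome |00000> occurs with probability 1/2.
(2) The final state's coefficient on |00010> equals sqrt(2)/2.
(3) The amplitude on |10100> is 0.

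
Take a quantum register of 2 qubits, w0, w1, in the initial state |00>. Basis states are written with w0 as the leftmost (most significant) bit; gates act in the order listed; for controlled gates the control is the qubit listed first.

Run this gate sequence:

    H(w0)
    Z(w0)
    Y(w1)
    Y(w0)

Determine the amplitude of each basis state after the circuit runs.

The final amplitudes are 0 on |00>, -sqrt(2)/2 on |01>, 0 on |10>, -sqrt(2)/2 on |11>.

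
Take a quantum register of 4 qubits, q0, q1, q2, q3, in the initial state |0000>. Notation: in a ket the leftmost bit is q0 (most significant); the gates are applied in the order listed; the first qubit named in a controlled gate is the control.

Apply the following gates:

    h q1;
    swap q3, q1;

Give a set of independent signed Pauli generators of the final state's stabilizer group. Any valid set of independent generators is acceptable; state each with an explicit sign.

One valid set of independent stabilizer generators is +IIIX, +ZIII, +IZII, +IIZI (any independent generating set of the same group is equally correct).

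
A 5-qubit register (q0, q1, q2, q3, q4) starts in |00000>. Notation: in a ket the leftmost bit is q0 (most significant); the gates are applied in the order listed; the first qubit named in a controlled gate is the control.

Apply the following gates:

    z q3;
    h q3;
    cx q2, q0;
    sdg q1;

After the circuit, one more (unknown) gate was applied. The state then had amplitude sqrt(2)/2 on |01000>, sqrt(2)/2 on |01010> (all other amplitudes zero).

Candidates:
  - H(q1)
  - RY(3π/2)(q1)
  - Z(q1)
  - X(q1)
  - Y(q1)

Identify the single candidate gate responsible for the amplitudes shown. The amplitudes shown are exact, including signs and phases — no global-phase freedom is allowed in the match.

The unique candidate consistent with the amplitudes is X(q1).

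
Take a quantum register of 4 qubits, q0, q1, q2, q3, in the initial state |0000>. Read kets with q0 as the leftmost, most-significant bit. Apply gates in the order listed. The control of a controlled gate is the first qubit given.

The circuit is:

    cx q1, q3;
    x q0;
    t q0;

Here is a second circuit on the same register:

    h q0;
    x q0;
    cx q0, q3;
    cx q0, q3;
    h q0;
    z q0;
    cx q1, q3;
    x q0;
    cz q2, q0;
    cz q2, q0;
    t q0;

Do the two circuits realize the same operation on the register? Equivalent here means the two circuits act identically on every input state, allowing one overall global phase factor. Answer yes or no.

Yes, they are equivalent — the unitaries differ by at most a global phase.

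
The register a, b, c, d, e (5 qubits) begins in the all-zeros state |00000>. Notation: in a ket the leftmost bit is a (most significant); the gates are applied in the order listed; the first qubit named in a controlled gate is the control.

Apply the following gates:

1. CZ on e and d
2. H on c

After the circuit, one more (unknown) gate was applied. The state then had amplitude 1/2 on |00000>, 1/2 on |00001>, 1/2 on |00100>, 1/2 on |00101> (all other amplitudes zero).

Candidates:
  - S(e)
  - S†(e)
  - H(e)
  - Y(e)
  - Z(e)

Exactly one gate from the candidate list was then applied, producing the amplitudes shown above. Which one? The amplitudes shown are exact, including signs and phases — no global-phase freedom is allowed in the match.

The applied gate was H(e).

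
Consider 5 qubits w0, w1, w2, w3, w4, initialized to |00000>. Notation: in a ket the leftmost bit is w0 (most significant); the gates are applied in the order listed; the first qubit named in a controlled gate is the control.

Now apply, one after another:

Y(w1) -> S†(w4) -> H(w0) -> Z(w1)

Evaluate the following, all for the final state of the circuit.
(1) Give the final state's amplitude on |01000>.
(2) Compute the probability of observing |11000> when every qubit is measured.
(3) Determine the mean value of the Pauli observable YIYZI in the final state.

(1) The amplitude on |01000> is -sqrt(2)*I/2.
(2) Outcome |11000> occurs with probability 1/2.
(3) The observable YIYZI averages to 0.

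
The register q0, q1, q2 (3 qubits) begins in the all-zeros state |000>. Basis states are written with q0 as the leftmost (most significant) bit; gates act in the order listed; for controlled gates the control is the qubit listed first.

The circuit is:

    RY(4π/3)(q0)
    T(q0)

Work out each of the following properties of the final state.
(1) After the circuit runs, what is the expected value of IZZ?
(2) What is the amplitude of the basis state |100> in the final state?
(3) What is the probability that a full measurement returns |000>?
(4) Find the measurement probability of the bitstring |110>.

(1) In the final state, IZZ has expectation 1.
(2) The final state's coefficient on |100> equals sqrt(3)*exp(I*pi/4)/2.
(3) A full measurement returns |000> with probability 1/4.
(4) Outcome |110> occurs with probability 0.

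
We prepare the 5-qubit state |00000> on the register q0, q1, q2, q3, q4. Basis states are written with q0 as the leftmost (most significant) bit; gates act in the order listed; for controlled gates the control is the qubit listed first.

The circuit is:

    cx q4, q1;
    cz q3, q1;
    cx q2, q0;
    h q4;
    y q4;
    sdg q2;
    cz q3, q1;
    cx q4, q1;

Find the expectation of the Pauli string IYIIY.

The observable IYIIY averages to 1.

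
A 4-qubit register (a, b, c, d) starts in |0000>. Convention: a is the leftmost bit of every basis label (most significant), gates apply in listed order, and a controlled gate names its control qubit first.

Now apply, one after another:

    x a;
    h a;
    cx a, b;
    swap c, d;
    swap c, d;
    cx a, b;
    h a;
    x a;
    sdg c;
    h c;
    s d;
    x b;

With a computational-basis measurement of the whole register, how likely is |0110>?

A full measurement returns |0110> with probability 1/2. Key observation: the block from step 1 through step 8 cancels to the identity and can be dropped.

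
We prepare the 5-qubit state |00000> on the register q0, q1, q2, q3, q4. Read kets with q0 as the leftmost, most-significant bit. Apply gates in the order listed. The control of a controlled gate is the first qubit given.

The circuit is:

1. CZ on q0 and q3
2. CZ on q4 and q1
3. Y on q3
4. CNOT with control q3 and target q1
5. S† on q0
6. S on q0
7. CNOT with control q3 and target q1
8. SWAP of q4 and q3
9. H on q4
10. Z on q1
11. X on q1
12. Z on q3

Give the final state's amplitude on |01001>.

|01001> carries amplitude -sqrt(2)*I/2 in the final state. Key observation: steps 4-7 multiply out to the identity, so the circuit reduces to the remaining gates.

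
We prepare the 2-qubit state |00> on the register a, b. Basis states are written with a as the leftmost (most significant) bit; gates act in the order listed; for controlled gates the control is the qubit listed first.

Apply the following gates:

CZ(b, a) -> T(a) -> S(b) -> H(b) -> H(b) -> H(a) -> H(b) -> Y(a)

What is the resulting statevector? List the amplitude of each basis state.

The resulting statevector has amplitude -I/2 on |00>, -I/2 on |01>, I/2 on |10>, I/2 on |11>.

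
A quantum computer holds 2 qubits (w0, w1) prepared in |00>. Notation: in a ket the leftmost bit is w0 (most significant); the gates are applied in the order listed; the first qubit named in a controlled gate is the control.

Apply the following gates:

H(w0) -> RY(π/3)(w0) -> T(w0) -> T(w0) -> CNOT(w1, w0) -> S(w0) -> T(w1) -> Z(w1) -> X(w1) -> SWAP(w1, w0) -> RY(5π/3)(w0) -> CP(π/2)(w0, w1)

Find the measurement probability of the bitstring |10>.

A full measurement returns |10> with probability 3/8 - 3*sqrt(3)/16.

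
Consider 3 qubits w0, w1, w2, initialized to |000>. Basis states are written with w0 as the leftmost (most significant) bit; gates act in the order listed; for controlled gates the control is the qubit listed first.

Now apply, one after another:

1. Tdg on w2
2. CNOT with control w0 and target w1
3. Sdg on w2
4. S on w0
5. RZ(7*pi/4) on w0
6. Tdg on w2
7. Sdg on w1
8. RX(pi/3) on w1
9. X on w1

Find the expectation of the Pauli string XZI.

The expectation value of XZI is 0.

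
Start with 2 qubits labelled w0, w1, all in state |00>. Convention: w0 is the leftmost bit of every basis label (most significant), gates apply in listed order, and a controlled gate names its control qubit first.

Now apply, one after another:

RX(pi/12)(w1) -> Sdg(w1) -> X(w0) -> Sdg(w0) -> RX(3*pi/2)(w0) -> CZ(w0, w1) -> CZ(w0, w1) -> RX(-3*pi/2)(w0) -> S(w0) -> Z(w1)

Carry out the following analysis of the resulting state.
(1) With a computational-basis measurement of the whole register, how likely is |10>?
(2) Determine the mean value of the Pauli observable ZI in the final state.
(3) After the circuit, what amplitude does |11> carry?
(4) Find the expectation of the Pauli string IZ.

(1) The probability of measuring |10> is sqrt(2)/8 + sqrt(6)/8 + 1/2.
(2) The observable ZI averages to -1.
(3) The final state's coefficient on |11> equals -sqrt(6 - 3*sqrt(2))/4 + sqrt(sqrt(2) + 2)/4.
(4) In the final state, IZ has expectation sqrt(2)/4 + sqrt(6)/4.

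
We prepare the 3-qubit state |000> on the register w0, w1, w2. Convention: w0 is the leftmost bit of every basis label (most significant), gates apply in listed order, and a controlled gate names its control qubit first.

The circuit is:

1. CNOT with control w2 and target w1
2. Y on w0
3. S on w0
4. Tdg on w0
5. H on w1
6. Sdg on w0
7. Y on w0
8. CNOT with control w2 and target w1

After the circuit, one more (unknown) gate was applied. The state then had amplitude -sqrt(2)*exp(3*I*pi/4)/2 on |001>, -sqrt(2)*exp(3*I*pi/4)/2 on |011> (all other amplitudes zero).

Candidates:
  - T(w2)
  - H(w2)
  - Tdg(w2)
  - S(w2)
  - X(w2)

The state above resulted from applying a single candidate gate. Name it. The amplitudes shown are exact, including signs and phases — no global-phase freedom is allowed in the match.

It was X(w2) that produced the state shown.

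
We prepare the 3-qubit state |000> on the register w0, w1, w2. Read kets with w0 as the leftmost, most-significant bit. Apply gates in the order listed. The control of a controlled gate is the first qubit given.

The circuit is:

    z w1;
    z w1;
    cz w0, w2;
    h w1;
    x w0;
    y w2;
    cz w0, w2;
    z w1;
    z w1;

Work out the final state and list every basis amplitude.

The final amplitudes are -sqrt(2)*I/2 on |101>, -sqrt(2)*I/2 on |111>, and 0 on every other basis state.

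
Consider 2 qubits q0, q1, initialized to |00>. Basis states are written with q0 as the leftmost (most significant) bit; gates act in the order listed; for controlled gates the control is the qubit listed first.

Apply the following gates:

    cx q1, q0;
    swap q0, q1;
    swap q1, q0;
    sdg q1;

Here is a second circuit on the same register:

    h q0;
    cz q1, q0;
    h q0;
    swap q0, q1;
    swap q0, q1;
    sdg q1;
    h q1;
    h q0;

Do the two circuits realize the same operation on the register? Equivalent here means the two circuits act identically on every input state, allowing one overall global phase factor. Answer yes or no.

No, they are not equivalent — no single phase factor reconciles the two unitaries.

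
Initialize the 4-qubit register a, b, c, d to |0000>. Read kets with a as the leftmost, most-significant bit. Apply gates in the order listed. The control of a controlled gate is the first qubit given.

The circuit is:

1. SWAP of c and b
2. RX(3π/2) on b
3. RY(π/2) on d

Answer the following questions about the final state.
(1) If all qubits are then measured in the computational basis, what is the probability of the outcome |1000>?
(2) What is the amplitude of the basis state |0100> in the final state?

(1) Outcome |1000> occurs with probability 0.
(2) The amplitude on |0100> is -I/2.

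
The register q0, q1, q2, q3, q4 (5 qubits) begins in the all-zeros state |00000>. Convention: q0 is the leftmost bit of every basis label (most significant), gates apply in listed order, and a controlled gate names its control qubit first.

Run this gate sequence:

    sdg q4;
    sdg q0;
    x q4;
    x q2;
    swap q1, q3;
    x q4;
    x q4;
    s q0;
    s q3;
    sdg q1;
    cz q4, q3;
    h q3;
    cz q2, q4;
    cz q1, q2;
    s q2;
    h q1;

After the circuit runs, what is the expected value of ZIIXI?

The expectation value of ZIIXI is 1.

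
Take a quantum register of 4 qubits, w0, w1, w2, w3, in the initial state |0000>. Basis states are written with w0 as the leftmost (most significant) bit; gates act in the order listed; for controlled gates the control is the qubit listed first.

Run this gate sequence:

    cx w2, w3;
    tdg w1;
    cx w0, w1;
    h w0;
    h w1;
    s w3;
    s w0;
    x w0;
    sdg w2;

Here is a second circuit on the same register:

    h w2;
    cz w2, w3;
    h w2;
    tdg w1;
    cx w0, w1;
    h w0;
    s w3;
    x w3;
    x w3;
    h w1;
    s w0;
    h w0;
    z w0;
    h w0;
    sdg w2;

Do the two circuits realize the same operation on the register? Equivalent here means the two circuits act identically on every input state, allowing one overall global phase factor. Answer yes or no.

No: there is an input state on which the two circuits produce genuinely different outputs (not merely differing by a phase).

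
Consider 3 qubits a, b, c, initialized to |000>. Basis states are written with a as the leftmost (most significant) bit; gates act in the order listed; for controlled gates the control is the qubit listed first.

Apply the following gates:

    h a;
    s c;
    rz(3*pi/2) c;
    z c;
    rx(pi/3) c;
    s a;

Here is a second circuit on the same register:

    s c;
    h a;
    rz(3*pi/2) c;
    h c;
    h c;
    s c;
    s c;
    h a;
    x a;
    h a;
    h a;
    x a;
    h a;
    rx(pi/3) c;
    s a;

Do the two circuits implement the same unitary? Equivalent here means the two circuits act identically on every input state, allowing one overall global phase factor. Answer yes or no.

Yes: on every input state the two circuits agree up to one overall phase factor.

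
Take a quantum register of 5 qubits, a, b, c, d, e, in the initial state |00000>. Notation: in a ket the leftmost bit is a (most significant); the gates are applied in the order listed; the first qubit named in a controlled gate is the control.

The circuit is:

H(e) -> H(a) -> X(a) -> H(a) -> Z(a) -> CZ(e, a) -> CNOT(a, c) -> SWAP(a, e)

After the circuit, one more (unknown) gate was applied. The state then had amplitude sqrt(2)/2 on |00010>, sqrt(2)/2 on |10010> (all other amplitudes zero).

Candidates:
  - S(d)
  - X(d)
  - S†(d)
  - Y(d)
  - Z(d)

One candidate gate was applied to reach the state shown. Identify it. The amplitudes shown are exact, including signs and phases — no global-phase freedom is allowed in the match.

The applied gate was X(d). Key observation: the block from step 2 through step 5 cancels to the identity and can be dropped.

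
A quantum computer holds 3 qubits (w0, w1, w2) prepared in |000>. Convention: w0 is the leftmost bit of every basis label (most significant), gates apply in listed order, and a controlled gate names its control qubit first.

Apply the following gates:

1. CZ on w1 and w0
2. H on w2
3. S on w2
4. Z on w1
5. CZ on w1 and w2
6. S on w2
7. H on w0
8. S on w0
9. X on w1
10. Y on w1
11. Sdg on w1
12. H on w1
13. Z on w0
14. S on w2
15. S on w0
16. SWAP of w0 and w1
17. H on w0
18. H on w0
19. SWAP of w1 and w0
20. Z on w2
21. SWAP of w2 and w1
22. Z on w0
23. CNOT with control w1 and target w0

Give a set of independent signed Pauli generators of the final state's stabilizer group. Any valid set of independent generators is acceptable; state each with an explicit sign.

The final state is stabilized by the group generated by -XII, -IYI, +IIX; other independent generating sets are equally valid.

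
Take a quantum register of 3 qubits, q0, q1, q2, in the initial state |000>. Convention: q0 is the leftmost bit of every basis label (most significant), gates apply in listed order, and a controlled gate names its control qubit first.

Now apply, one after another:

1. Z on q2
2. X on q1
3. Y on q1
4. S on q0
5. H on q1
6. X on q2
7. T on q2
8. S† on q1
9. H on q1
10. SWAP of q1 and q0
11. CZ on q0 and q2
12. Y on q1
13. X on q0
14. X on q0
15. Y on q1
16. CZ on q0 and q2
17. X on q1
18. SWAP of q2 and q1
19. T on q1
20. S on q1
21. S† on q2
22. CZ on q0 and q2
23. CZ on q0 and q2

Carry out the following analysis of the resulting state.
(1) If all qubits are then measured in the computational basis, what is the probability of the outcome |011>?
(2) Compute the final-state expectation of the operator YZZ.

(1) A full measurement returns |011> with probability 1/2.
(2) The observable YZZ averages to 1.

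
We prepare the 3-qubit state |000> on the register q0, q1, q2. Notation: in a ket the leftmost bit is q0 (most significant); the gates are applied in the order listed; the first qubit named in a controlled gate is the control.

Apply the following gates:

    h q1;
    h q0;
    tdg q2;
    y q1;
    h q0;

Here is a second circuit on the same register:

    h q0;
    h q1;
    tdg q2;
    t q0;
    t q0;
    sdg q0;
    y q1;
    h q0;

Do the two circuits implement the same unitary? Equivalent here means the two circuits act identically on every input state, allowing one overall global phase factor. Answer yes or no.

Yes — the two circuits implement the same unitary up to a global phase.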